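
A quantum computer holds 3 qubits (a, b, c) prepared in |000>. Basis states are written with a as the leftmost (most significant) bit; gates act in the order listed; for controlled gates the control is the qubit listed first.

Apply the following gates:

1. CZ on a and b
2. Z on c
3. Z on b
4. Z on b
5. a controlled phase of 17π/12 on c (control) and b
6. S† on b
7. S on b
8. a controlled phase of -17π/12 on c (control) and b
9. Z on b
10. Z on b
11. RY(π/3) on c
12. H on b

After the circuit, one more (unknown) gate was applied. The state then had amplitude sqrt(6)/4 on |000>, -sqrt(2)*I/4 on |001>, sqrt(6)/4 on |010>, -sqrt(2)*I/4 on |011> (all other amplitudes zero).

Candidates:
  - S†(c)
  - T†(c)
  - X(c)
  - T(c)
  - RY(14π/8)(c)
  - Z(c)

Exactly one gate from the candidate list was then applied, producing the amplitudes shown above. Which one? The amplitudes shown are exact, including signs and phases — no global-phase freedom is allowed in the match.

It was S†(c) that produced the state shown.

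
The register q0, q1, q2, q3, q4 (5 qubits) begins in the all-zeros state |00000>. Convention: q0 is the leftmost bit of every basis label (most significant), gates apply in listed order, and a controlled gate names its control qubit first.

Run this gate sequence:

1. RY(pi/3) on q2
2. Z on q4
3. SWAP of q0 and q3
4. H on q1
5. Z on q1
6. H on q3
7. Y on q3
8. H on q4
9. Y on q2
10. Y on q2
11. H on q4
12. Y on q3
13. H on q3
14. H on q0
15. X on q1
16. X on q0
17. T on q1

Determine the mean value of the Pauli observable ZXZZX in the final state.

The observable ZXZZX averages to 0. Key observation: gates 6-13 undo each other exactly, leaving only the rest of the circuit to track.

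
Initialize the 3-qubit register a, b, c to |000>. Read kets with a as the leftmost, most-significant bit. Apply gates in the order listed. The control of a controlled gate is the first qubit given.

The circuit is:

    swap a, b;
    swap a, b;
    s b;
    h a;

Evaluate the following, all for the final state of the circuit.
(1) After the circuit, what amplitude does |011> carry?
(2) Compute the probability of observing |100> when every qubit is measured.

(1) The final state's coefficient on |011> equals 0. Key observation: steps 1-2 multiply out to the identity, so the circuit reduces to the remaining gates.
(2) The probability of measuring |100> is 1/2.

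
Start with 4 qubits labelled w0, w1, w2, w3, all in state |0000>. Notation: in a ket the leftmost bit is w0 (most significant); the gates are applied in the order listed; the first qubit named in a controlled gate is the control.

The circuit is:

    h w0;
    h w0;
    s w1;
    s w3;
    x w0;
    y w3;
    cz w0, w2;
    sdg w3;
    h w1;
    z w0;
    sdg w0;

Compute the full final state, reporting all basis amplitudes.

The final amplitudes are sqrt(2)*I/2 on |1001>, sqrt(2)*I/2 on |1101>, and 0 on every other basis state.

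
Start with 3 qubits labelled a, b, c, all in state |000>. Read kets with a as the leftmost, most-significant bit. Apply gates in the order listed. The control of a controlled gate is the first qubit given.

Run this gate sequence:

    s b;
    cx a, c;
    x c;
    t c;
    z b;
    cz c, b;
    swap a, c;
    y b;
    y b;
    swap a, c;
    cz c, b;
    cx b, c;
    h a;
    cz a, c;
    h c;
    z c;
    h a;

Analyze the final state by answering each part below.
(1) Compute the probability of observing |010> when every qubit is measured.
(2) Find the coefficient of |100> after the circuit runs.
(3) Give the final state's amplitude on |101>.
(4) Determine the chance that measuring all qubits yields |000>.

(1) A full measurement returns |010> with probability 0. Key observation: steps 6-11 multiply out to the identity, so the circuit reduces to the remaining gates.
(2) |100> carries amplitude sqrt(2)*exp(I*pi/4)/2 in the final state.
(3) |101> carries amplitude sqrt(2)*exp(I*pi/4)/2 in the final state.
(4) A full measurement returns |000> with probability 0.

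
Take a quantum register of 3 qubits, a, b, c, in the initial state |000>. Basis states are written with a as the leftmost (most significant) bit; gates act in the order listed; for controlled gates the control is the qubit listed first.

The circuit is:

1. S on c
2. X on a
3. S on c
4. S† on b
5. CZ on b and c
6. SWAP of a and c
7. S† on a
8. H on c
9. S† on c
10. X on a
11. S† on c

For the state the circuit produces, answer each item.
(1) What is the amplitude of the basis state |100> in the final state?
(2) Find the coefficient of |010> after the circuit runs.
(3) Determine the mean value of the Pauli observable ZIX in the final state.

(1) |100> carries amplitude sqrt(2)/2 in the final state.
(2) |010> carries amplitude 0 in the final state.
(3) The expectation value of ZIX is -1.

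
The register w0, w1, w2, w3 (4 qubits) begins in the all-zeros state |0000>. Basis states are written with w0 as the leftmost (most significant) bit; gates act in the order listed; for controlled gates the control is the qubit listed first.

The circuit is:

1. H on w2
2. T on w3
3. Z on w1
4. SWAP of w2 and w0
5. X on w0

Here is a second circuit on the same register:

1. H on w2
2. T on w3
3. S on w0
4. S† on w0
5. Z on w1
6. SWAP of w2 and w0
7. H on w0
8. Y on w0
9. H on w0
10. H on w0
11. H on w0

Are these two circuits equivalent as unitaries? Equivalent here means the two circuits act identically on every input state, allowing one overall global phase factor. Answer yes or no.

No — the two circuits implement different unitaries, even allowing a global phase.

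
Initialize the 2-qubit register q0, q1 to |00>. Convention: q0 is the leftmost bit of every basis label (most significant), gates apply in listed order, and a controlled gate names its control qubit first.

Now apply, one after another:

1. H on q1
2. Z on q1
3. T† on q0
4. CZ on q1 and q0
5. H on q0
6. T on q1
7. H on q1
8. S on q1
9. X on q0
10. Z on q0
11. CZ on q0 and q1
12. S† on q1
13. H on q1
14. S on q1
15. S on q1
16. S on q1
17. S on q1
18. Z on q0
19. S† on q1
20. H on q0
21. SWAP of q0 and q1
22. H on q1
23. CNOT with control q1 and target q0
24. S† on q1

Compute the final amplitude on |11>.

The final state's coefficient on |11> equals exp(3*I*pi/4)/2.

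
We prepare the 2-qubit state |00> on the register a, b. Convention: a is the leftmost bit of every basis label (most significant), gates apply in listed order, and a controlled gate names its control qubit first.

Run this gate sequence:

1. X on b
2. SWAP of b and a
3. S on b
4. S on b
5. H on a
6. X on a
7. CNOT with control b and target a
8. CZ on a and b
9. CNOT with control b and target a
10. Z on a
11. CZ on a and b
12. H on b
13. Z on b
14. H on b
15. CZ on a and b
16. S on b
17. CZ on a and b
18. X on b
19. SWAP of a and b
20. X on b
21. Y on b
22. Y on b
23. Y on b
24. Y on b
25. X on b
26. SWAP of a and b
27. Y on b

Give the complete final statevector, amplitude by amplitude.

The resulting statevector has amplitude 0 on |00>, sqrt(2)/2 on |01>, 0 on |10>, sqrt(2)/2 on |11>. Key observation: the block from step 19 through step 26 cancels to the identity and can be dropped.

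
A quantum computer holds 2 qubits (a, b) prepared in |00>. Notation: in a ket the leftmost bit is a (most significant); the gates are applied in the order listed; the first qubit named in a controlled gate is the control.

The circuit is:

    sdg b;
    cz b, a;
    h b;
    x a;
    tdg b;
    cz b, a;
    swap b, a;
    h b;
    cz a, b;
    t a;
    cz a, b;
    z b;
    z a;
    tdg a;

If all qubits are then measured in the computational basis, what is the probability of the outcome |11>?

Outcome |11> occurs with probability 1/4.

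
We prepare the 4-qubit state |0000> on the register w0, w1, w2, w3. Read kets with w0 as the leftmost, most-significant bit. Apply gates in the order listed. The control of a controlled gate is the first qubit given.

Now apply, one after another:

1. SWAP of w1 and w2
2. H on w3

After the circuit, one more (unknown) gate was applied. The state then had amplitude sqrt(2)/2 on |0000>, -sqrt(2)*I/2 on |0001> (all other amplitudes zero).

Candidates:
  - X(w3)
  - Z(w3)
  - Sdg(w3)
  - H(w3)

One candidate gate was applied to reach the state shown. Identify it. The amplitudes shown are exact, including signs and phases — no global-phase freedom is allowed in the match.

The applied gate was Sdg(w3).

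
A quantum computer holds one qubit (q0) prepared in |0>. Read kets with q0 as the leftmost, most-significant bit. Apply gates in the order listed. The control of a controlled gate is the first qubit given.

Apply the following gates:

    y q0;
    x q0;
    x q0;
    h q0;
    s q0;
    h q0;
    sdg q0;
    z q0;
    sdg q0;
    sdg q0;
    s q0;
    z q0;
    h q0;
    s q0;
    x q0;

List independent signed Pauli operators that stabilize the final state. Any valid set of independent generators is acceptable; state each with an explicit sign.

The final state is stabilized by the group generated by -X; other independent generating sets are equally valid.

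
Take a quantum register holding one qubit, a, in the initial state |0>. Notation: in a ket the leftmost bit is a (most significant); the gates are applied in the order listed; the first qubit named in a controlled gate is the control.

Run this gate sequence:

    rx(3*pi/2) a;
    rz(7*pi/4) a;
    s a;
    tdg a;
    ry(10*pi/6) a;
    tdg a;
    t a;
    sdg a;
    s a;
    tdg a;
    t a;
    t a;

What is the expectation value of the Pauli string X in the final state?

In the final state, X has expectation -sqrt(2)/2.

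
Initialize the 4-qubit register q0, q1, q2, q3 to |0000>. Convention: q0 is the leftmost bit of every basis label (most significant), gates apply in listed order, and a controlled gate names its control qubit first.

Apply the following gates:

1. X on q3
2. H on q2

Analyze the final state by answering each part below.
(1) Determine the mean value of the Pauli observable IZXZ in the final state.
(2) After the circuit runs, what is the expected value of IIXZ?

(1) The expectation value of IZXZ is -1.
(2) In the final state, IIXZ has expectation -1.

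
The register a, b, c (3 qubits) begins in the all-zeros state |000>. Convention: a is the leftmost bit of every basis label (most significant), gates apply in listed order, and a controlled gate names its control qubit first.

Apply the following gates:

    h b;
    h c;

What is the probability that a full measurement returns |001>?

A full measurement returns |001> with probability 1/4.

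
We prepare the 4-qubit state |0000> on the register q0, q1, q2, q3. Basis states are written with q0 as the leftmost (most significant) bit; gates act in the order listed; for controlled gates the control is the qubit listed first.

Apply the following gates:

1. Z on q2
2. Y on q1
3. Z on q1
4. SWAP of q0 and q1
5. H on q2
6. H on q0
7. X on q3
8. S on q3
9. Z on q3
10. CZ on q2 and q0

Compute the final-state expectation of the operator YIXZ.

In the final state, YIXZ has expectation 0.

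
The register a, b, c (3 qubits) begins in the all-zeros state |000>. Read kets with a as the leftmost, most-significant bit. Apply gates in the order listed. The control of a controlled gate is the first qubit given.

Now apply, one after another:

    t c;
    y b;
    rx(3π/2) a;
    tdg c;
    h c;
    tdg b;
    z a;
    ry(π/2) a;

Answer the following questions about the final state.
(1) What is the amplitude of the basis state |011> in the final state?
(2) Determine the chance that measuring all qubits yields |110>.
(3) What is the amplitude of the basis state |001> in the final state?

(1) The amplitude on |011> is sqrt(2)*(-1 + I)*exp(3*I*pi/4)/4.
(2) A full measurement returns |110> with probability 1/4.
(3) The final state's coefficient on |001> equals 0.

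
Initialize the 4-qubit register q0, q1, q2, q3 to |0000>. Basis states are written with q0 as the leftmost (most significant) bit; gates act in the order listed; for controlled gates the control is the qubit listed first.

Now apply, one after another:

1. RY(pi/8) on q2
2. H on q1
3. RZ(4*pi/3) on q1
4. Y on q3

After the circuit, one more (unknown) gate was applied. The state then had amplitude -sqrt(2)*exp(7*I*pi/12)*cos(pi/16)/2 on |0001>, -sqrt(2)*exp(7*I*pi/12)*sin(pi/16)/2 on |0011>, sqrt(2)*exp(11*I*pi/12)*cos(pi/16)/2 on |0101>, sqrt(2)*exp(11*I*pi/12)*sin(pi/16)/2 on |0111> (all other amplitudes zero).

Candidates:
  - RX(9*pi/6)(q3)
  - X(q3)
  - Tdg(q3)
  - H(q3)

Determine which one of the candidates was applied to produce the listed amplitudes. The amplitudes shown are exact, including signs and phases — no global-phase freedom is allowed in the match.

It was Tdg(q3) that produced the state shown.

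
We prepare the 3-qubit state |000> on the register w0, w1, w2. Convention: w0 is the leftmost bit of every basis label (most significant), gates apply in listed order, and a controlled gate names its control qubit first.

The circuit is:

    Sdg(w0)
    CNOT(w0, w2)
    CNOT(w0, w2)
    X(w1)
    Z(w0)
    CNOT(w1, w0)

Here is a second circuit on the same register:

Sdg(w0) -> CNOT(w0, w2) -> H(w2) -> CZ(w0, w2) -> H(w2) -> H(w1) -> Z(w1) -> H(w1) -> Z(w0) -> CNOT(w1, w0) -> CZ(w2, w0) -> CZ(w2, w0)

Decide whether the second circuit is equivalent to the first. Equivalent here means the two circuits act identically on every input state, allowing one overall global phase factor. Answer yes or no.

Yes, they are equivalent — the unitaries differ by at most a global phase.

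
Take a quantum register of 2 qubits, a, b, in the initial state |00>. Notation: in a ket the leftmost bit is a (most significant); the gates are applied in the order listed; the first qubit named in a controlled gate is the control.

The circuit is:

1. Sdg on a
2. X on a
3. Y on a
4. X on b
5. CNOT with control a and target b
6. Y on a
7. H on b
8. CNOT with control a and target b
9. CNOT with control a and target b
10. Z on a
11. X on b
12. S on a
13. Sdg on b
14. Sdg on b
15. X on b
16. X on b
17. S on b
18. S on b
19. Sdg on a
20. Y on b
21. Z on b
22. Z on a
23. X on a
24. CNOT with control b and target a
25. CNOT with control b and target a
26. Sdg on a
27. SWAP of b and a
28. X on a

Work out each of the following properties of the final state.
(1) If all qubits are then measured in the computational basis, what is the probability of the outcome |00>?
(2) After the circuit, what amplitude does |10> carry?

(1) Outcome |00> occurs with probability 1/2. Key observation: steps 12-19 multiply out to the identity, so the circuit reduces to the remaining gates.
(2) The amplitude on |10> is -sqrt(2)*I/2.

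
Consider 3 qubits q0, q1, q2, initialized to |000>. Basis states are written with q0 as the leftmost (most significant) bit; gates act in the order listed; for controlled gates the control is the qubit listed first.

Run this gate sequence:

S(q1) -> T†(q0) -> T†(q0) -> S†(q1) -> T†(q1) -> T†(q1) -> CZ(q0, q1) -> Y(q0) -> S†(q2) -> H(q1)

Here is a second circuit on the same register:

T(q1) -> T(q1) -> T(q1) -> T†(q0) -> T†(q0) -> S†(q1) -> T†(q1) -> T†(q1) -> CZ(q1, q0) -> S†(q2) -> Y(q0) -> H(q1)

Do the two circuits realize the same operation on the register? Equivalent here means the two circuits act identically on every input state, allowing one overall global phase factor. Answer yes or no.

No, they are not equivalent — no single phase factor reconciles the two unitaries.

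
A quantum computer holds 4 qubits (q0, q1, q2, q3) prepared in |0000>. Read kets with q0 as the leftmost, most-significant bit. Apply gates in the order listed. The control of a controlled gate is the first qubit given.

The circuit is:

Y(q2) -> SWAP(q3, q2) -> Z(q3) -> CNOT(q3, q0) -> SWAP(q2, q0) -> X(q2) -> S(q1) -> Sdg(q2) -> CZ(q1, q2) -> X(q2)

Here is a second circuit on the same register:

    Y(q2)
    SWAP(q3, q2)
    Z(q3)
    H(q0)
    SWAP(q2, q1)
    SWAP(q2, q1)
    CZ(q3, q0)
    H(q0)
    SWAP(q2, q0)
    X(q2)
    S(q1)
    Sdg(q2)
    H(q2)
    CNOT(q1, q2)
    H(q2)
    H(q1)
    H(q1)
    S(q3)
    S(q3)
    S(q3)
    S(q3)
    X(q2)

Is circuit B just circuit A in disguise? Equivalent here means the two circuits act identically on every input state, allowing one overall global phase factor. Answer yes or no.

Yes: on every input state the two circuits agree up to one overall phase factor.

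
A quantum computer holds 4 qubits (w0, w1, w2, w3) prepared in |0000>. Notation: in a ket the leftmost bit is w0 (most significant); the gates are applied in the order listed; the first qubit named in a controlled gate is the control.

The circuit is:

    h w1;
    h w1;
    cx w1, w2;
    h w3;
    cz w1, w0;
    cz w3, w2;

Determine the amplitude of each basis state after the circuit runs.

The final amplitudes are sqrt(2)/2 on |0000>, sqrt(2)/2 on |0001>, and 0 on every other basis state. Key observation: the block from step 1 through step 2 cancels to the identity and can be dropped.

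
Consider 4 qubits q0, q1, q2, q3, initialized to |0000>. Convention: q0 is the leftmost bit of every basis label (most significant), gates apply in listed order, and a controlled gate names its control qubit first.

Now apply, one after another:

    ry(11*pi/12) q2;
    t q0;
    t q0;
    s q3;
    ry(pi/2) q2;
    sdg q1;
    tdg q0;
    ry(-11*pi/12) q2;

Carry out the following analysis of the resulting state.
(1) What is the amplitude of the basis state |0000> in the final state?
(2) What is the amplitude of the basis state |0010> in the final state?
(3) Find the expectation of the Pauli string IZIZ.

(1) |0000> carries amplitude sqrt(2)/2 in the final state.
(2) |0010> carries amplitude sqrt(2)/2 in the final state.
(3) In the final state, IZIZ has expectation 1.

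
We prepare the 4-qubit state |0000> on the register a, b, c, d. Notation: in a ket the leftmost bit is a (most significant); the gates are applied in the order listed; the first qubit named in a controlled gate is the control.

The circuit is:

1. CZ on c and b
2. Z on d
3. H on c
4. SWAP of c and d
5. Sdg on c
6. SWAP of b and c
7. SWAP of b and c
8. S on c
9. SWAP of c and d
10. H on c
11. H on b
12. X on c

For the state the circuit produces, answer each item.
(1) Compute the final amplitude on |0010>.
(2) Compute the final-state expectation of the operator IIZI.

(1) The final state's coefficient on |0010> equals sqrt(2)/2. Key observation: steps 3-10 multiply out to the identity, so the circuit reduces to the remaining gates.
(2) The expectation value of IIZI is -1.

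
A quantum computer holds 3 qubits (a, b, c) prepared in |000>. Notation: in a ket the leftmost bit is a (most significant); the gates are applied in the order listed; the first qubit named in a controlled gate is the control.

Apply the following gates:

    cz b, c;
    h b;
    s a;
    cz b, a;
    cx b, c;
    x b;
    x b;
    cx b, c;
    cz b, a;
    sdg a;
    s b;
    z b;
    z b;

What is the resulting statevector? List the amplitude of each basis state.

The final amplitudes are sqrt(2)/2 on |000>, sqrt(2)*I/2 on |010>, and 0 on every other basis state. Key observation: gates 3-10 undo each other exactly, leaving only the rest of the circuit to track.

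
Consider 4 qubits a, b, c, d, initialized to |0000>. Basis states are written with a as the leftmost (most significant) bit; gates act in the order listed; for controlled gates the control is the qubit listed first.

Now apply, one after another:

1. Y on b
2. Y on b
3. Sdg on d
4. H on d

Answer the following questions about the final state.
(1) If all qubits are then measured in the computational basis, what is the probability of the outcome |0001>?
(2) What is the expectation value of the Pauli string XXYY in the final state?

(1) The probability of measuring |0001> is 1/2.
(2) The expectation value of XXYY is 0.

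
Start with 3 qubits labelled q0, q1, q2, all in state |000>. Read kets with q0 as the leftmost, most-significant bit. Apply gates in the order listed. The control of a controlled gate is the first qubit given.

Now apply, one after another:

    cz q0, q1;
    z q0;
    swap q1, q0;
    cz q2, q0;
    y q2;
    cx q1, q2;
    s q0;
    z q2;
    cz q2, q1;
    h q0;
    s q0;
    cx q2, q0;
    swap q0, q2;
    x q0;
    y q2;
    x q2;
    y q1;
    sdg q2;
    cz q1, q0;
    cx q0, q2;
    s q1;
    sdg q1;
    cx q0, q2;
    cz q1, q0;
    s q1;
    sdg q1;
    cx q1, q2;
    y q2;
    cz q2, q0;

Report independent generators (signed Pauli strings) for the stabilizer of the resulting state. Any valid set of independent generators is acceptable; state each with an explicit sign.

The stabilizer group can be generated by -IIX, +ZII, -IZI, among other valid generating sets. Key observation: the block from step 19 through step 24 cancels to the identity and can be dropped.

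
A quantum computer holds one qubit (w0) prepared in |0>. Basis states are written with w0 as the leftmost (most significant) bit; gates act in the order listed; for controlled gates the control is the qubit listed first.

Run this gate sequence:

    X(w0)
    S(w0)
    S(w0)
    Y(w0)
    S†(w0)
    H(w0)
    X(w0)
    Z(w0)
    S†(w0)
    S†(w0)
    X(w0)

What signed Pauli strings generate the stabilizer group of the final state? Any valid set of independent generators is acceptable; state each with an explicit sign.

The stabilizer group can be generated by +X, among other valid generating sets.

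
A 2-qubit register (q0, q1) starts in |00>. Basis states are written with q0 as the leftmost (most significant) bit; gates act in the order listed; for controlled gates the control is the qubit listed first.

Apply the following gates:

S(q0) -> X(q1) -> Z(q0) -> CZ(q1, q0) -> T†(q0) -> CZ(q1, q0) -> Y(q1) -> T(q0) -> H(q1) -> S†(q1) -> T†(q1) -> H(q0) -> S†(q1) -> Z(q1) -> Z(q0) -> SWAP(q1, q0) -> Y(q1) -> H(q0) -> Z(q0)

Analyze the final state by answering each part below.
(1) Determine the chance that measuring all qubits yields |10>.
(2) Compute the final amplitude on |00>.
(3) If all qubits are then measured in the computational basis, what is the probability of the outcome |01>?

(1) A full measurement returns |10> with probability 1/4 - sqrt(2)/8.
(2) The final state's coefficient on |00> equals sqrt(2)*(1 - exp(3*I*pi/4))/4.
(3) The probability of measuring |01> is sqrt(2)/8 + 1/4.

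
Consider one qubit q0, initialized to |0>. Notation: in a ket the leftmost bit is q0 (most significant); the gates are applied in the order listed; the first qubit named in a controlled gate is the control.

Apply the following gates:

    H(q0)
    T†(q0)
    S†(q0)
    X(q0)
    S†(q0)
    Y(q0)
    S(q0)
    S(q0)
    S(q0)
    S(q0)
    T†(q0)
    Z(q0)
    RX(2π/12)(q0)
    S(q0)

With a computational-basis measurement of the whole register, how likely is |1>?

Outcome |1> occurs with probability 3/4.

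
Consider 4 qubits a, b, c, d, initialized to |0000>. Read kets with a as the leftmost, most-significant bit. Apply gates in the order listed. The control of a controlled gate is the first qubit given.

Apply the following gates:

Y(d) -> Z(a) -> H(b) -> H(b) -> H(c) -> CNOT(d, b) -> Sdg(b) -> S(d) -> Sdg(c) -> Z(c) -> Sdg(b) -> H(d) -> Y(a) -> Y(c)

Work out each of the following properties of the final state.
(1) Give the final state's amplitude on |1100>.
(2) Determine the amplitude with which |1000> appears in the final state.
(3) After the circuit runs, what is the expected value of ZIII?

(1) The final state's coefficient on |1100> equals I/2.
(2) The final state's coefficient on |1000> equals 0.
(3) The expectation value of ZIII is -1.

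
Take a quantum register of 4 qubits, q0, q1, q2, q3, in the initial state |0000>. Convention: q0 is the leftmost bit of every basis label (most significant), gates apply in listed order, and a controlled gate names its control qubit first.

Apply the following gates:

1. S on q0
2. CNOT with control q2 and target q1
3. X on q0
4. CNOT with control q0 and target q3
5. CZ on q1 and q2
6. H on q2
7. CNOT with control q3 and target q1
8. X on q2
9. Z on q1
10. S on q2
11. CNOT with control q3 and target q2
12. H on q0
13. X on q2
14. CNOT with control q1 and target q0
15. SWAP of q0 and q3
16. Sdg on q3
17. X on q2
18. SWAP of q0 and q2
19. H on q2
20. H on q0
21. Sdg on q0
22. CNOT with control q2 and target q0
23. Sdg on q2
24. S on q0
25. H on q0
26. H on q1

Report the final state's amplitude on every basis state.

After the circuit, the state carries amplitude I/4 on |0000>, -1/4 on |0001>, -1/4 on |0010>, -I/4 on |0011>, -I/4 on |0100>, 1/4 on |0101>, 1/4 on |0110>, I/4 on |0111>, 1/4 on |1000>, I/4 on |1001>, I/4 on |1010>, -1/4 on |1011>, -1/4 on |1100>, -I/4 on |1101>, -I/4 on |1110>, 1/4 on |1111>.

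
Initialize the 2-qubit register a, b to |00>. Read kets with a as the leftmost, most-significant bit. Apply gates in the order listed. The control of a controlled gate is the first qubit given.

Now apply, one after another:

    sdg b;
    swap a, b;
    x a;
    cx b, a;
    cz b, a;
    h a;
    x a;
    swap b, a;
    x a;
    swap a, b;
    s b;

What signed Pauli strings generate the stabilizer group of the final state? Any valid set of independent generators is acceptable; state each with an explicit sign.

The final state is stabilized by the group generated by -XI, -IZ; other independent generating sets are equally valid.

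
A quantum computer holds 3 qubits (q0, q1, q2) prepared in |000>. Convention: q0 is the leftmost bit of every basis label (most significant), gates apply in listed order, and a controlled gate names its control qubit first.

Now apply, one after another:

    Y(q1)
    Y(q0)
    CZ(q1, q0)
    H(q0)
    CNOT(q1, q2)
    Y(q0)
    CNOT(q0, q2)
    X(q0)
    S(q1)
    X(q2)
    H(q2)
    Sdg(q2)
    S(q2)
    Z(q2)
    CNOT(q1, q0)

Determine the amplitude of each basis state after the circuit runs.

After the circuit, the state carries amplitude 0 on |000>, 0 on |001>, -1/2 on |010>, 1/2 on |011>, 0 on |100>, 0 on |101>, -1/2 on |110>, -1/2 on |111>.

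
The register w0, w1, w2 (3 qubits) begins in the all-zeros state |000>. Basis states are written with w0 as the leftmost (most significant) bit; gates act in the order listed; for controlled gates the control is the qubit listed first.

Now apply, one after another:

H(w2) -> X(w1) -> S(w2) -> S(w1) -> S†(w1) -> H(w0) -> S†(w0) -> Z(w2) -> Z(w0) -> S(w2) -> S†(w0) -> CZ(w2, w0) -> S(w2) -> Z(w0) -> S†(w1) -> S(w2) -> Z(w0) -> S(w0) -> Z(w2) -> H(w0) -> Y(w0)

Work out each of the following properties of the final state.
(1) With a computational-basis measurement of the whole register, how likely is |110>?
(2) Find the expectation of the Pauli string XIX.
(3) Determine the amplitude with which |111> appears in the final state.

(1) Outcome |110> occurs with probability 1/4.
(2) In the final state, XIX has expectation -1.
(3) |111> carries amplitude sqrt(2)*(1 - I)/4 in the final state.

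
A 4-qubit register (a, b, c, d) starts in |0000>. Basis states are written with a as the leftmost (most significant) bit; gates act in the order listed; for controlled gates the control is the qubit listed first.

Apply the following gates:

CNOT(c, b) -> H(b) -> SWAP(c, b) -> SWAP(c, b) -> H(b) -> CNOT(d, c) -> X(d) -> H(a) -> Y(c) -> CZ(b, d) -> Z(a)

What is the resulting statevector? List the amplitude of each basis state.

The resulting statevector has amplitude sqrt(2)*I/2 on |0011>, -sqrt(2)*I/2 on |1011>, and 0 on every other basis state. Key observation: steps 2-5 multiply out to the identity, so the circuit reduces to the remaining gates.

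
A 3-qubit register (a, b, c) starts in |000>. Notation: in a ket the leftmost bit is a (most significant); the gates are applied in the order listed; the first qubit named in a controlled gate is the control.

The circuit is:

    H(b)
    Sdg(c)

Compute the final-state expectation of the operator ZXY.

The expectation value of ZXY is 0.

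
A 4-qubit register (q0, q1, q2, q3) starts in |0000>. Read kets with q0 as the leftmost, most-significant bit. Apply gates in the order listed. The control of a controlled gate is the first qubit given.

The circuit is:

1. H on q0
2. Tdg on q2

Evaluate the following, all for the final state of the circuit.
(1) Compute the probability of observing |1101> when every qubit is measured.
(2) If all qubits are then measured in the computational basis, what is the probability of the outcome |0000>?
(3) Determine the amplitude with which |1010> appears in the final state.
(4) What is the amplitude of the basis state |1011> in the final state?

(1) Outcome |1101> occurs with probability 0.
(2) The probability of measuring |0000> is 1/2.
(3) |1010> carries amplitude 0 in the final state.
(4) The amplitude on |1011> is 0.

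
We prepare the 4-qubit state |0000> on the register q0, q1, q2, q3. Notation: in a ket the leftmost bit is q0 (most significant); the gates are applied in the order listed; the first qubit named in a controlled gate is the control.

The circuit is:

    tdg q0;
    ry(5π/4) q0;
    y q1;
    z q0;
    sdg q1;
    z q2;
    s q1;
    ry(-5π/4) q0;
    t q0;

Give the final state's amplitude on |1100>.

|1100> carries amplitude sqrt(2)*exp(3*I*pi/4)/2 in the final state.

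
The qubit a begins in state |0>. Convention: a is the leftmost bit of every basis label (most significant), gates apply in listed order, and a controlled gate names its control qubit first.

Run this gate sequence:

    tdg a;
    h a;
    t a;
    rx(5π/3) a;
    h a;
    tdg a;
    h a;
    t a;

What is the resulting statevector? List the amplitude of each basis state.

The final amplitudes are -sqrt(2)*I/4 - sqrt(6)*exp(I*pi/4)/8 - sqrt(2)*exp(3*I*pi/4)/8 + sqrt(2)*exp(I*pi/4)/8 + sqrt(6)*exp(3*I*pi/4)/8 on |0>, (1 - I)*(sqrt(2) + sqrt(6) - sqrt(6)*(1 + I)*exp(I*pi/4))/8 on |1>.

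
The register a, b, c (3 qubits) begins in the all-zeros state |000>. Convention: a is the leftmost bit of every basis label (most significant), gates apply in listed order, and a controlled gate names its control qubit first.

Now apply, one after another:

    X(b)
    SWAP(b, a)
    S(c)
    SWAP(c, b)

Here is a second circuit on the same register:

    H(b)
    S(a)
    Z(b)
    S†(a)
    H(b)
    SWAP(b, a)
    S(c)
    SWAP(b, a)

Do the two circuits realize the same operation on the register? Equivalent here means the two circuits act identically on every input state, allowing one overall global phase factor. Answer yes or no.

No, they are not equivalent — no single phase factor reconciles the two unitaries.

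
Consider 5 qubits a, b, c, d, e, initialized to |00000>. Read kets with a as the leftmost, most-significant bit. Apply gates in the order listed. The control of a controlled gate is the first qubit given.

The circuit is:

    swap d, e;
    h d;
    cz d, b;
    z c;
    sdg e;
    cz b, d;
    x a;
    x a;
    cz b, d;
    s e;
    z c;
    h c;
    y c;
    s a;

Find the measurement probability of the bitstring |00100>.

A full measurement returns |00100> with probability 1/4. Key observation: steps 4-11 multiply out to the identity, so the circuit reduces to the remaining gates.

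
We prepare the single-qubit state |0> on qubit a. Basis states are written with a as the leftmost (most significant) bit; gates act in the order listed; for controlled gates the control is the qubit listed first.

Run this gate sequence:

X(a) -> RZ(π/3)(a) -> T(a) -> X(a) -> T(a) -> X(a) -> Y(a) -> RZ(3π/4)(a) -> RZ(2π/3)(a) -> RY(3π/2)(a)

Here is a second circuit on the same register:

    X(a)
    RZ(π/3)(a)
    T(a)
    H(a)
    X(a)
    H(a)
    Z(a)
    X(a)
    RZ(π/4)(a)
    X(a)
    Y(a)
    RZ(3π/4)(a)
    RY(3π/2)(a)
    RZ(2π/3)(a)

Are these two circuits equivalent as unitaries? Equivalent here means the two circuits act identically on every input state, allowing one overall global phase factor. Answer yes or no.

No — the two circuits implement different unitaries, even allowing a global phase.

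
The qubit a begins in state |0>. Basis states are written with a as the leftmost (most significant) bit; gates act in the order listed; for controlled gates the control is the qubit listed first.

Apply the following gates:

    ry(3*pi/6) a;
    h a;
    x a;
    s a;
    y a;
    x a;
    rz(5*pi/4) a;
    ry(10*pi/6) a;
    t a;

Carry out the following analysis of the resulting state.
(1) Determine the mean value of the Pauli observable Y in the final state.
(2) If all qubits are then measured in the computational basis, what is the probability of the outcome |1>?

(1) The expectation value of Y is sqrt(6)/4.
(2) Outcome |1> occurs with probability 3/4.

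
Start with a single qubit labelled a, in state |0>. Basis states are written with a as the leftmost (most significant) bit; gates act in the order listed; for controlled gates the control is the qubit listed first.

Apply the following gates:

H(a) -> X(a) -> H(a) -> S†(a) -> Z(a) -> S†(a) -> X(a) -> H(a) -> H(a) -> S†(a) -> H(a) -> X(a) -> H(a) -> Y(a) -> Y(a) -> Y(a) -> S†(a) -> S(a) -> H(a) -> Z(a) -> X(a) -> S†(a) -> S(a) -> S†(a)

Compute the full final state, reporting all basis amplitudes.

The resulting statevector has amplitude -sqrt(2)/2 on |0>, -sqrt(2)*I/2 on |1>.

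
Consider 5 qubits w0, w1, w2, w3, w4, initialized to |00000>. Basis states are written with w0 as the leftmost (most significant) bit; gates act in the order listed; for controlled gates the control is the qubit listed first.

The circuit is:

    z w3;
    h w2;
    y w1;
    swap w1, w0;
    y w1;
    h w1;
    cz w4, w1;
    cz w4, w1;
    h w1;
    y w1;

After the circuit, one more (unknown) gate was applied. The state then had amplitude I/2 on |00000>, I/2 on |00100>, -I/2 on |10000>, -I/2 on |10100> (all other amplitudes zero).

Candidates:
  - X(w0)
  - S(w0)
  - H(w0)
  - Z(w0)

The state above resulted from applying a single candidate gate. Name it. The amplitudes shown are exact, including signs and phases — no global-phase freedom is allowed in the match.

The applied gate was H(w0).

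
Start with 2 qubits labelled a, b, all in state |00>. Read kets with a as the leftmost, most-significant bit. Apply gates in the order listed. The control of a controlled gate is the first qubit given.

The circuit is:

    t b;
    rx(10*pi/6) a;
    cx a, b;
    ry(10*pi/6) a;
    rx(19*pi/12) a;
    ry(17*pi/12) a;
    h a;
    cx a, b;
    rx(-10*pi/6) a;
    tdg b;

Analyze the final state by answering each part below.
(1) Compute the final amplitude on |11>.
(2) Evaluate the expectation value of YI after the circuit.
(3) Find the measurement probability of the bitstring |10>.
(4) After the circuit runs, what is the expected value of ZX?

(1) The final state's coefficient on |11> equals (-2*sqrt(2) + 2*sqrt(6) + 8 - sqrt(6)*I - sqrt(2)*I + 2*I)*exp(3*I*pi/4)/16.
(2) In the final state, YI has expectation -3*sqrt(2)/32 - sqrt(6)/32 + sqrt(3)/32.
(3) Outcome |10> occurs with probability 3*sqrt(3)/64 + 3/32.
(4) The expectation value of ZX is 3/32 + 5*sqrt(3)/32 + sqrt(6)/8.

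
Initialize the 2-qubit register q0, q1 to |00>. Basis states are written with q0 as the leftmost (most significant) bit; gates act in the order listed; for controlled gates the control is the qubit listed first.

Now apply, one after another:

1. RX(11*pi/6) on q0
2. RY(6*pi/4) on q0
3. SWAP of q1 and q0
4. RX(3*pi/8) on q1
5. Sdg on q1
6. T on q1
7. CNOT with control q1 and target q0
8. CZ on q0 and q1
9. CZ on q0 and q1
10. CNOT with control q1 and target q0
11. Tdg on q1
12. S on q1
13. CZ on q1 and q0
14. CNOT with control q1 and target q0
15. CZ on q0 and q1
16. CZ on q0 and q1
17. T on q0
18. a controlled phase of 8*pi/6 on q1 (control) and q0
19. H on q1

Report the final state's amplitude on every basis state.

After the circuit, the state carries amplitude (1 - I)*(sin(pi/16) + sqrt(3)*I*cos(pi/16))/4 on |00>, (1 - I)*(sin(pi/16) + sqrt(3)*I*cos(pi/16))/4 on |01>, sqrt(6)*exp(-5*I*pi/12)*sin(3*pi/16)/8 - sqrt(6)*I*exp(-5*I*pi/12)*sin(3*pi/16)/8 - sqrt(2)*I*exp(-5*I*pi/12)*cos(3*pi/16)/8 - sqrt(2)*I*exp(-5*I*pi/12)*sin(3*pi/16)/8 + sqrt(6)*I*exp(-5*I*pi/12)*cos(3*pi/16)/8 - sqrt(2)*exp(-5*I*pi/12)*sin(3*pi/16)/8 - sqrt(2)*exp(-5*I*pi/12)*cos(3*pi/16)/8 - sqrt(6)*exp(-5*I*pi/12)*cos(3*pi/16)/8 on |10>, sqrt(6)*exp(-5*I*pi/12)*cos(3*pi/16)/8 + sqrt(2)*exp(-5*I*pi/12)*cos(3*pi/16)/8 + sqrt(2)*exp(-5*I*pi/12)*sin(3*pi/16)/8 - sqrt(6)*I*exp(-5*I*pi/12)*cos(3*pi/16)/8 + sqrt(2)*I*exp(-5*I*pi/12)*sin(3*pi/16)/8 + sqrt(2)*I*exp(-5*I*pi/12)*cos(3*pi/16)/8 + sqrt(6)*I*exp(-5*I*pi/12)*sin(3*pi/16)/8 - sqrt(6)*exp(-5*I*pi/12)*sin(3*pi/16)/8 on |11>.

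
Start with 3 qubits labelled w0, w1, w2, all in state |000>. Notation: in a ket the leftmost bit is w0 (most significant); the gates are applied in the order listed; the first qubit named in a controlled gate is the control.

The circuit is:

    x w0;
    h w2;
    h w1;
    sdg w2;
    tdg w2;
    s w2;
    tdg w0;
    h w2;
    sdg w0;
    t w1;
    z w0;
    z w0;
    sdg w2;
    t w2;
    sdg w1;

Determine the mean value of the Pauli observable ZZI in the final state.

In the final state, ZZI has expectation 0.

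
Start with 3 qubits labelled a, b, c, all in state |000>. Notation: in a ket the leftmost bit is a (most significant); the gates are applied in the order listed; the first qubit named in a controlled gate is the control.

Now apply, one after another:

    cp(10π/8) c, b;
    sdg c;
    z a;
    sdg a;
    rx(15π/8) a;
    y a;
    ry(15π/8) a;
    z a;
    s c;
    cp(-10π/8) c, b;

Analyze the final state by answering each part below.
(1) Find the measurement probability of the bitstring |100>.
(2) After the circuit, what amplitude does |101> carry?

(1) The probability of measuring |100> is sqrt(2)/8 + 3/4.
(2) The amplitude on |101> is 0.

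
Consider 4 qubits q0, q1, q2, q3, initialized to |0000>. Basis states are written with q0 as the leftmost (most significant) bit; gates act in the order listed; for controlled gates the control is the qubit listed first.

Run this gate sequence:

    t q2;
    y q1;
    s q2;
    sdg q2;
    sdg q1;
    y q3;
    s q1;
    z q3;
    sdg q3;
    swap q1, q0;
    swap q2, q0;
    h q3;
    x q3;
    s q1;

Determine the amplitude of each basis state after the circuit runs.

The resulting statevector has amplitude sqrt(2)*I/2 on |0010>, -sqrt(2)*I/2 on |0011>, and 0 on every other basis state.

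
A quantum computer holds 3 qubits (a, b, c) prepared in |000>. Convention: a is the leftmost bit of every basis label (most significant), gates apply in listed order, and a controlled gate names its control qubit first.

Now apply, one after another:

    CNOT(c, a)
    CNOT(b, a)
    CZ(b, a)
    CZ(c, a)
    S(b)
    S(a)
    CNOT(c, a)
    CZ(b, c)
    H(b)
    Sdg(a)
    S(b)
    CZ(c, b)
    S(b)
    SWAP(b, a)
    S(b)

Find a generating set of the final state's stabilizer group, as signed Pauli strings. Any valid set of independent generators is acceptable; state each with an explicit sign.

The final state is stabilized by the group generated by -XII, +IZI, +IIZ; other independent generating sets are equally valid.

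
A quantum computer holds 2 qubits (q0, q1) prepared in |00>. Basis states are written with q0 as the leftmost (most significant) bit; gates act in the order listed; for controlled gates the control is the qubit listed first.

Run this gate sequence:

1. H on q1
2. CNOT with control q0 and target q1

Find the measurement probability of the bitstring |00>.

Outcome |00> occurs with probability 1/2.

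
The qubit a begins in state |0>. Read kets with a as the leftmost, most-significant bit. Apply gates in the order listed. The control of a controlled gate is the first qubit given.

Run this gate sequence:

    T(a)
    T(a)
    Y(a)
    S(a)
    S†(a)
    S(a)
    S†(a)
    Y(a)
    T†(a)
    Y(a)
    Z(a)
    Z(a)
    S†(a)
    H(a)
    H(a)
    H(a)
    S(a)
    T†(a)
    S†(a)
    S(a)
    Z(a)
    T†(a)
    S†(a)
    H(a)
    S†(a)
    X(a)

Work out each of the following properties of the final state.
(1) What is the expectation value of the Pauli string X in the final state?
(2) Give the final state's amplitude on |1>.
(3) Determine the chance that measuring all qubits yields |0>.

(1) In the final state, X has expectation 1. Key observation: the block from step 2 through step 9 cancels to the identity and can be dropped.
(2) The final state's coefficient on |1> equals 1/2 - I/2.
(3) The probability of measuring |0> is 1/2.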